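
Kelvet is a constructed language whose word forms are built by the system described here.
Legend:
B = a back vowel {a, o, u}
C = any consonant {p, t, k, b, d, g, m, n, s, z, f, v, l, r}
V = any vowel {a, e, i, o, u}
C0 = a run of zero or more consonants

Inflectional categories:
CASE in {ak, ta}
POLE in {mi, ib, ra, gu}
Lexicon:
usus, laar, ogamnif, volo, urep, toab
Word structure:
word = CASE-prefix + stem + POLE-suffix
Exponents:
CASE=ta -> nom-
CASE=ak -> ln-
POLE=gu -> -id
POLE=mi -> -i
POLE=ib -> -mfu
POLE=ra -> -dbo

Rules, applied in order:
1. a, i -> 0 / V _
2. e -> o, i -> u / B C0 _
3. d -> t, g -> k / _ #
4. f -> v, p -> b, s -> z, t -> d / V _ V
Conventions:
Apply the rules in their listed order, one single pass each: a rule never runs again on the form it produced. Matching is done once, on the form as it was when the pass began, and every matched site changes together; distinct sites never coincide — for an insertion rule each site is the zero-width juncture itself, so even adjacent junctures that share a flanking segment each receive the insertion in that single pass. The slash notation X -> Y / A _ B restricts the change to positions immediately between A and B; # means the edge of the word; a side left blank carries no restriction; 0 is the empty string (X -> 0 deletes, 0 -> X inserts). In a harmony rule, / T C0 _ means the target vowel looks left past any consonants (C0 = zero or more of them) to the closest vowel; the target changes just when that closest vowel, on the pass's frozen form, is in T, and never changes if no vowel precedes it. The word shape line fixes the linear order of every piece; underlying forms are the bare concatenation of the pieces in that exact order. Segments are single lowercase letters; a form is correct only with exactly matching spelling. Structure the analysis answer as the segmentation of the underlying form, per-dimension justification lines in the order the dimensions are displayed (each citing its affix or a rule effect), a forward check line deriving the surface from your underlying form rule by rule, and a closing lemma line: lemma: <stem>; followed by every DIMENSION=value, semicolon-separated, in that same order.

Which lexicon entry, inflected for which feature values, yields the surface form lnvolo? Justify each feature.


underlying: ln-volo-i
CASE=ak - signalled by the affix ln-
POLE=mi - signalled by the affix -i
check: lnvoloi -> lnvolo -> lnvolo -> lnvolo -> lnvolo
lemma: volo; CASE=ak; POLE=mi


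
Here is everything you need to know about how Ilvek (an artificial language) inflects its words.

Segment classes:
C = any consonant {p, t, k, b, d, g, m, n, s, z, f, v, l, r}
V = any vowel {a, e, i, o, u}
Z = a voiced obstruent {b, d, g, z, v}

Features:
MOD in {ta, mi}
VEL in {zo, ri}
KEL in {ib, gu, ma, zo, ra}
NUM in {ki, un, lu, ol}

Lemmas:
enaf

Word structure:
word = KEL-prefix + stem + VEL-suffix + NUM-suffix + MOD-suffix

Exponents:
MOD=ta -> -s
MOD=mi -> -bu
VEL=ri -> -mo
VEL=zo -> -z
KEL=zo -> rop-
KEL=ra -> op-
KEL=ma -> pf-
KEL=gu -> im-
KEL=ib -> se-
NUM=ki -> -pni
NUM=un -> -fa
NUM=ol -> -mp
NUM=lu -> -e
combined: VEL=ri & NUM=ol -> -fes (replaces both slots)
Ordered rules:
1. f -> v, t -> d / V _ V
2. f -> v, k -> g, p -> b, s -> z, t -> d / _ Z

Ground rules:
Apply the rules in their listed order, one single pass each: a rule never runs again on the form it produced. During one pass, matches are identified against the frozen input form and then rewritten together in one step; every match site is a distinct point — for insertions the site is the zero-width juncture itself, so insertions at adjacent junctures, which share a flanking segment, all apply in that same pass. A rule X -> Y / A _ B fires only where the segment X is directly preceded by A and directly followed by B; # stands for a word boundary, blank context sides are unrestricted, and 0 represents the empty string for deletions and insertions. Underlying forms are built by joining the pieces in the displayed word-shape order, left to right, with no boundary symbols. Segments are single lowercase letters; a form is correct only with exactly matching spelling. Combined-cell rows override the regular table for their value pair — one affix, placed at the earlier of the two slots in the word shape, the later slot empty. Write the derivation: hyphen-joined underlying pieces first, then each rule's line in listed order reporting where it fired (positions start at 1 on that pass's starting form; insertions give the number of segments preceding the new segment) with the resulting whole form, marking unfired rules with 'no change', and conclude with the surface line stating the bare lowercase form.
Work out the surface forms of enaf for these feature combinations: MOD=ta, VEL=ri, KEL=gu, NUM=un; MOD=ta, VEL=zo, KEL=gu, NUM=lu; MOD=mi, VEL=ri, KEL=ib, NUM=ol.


cell MOD=ta, VEL=ri, KEL=gu, NUM=un:
underlying: im-enaf-mo-fa-s
1. f -> v, t -> d / V _ V: fires at position(s) 9: imenafmovas
2. f -> v, k -> g, p -> b, s -> z, t -> d / _ Z: no change
surface: imenafmovas

cell MOD=ta, VEL=zo, KEL=gu, NUM=lu:
underlying: im-enaf-z-e-s
1. f -> v, t -> d / V _ V: no change
2. f -> v, k -> g, p -> b, s -> z, t -> d / _ Z: fires at position(s) 6: imenavzes
surface: imenavzes

cell MOD=mi, VEL=ri, KEL=ib, NUM=ol:
underlying: se-enaf-fes-bu
1. f -> v, t -> d / V _ V: no change
2. f -> v, k -> g, p -> b, s -> z, t -> d / _ Z: fires at position(s) 9: seenaffezbu
surface: seenaffezbu


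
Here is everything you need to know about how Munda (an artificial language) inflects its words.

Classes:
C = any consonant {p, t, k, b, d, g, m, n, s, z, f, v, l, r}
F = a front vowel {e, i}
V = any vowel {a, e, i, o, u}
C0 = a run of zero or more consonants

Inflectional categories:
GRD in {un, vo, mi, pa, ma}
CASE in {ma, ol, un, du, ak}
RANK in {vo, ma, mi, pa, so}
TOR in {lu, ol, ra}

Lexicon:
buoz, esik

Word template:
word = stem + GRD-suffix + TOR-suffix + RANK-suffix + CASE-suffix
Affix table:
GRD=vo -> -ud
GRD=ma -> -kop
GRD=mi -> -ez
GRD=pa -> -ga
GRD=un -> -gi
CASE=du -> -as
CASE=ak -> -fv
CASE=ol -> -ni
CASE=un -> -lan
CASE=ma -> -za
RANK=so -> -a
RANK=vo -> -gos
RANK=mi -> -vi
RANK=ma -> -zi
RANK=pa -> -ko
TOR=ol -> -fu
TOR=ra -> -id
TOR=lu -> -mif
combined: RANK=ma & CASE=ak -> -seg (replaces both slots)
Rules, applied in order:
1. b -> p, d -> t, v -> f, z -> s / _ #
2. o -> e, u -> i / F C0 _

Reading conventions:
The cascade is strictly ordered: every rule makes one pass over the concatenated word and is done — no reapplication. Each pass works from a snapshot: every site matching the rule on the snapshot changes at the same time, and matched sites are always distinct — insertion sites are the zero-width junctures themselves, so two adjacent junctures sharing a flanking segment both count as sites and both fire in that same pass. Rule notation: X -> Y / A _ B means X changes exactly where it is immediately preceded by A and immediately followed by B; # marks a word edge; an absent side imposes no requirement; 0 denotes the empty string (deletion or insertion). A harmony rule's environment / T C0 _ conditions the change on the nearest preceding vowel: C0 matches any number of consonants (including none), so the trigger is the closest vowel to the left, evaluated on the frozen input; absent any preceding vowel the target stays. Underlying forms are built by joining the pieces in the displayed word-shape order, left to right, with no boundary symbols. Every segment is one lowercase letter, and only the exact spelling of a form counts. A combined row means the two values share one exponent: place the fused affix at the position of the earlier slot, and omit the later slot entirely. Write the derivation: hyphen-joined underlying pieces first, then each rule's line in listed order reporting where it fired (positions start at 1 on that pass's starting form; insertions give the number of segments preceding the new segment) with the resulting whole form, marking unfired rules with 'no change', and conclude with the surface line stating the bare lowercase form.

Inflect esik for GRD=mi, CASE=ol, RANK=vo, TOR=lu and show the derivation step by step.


underlying: esik-ez-mif-gos-ni
1. b -> p, d -> t, v -> f, z -> s / _ #: no change
2. o -> e, u -> i / F C0 _: fires at position(s) 11: esikezmifgesni
surface: esikezmifgesni


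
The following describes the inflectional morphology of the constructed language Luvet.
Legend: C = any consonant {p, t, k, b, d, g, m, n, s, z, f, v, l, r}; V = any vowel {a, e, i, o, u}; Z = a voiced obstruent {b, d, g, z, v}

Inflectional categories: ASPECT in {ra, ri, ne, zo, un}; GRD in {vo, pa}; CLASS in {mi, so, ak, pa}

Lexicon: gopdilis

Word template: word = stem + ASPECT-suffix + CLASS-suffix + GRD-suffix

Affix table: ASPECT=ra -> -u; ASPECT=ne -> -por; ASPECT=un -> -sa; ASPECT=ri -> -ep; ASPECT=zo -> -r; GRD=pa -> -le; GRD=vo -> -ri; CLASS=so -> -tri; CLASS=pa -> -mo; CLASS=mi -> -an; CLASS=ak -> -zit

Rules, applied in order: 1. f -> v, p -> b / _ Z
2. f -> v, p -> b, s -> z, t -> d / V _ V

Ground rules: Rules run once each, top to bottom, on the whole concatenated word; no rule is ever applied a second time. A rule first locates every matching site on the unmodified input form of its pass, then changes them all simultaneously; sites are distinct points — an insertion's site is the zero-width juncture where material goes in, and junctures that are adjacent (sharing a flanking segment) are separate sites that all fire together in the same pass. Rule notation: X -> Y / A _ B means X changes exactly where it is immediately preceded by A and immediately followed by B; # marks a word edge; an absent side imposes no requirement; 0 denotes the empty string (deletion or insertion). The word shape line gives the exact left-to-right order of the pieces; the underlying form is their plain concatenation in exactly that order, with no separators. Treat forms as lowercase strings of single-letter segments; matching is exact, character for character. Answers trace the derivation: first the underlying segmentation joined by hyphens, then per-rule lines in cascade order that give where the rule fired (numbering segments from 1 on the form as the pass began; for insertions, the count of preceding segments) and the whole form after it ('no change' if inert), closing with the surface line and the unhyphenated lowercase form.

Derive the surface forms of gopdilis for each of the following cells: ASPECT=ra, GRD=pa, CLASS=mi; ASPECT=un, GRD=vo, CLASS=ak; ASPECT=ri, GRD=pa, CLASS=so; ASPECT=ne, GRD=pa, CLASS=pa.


cell ASPECT=ra, GRD=pa, CLASS=mi:
underlying: gopdilis-u-an-le
1. f -> v, p -> b / _ Z: fires at position(s) 3: gobdilisuanle
2. f -> v, p -> b, s -> z, t -> d / V _ V: fires at position(s) 8: gobdilizuanle
surface: gobdilizuanle

cell ASPECT=un, GRD=vo, CLASS=ak:
underlying: gopdilis-sa-zit-ri
1. f -> v, p -> b / _ Z: fires at position(s) 3: gobdilissazitri
2. f -> v, p -> b, s -> z, t -> d / V _ V: no change
surface: gobdilissazitri

cell ASPECT=ri, GRD=pa, CLASS=so:
underlying: gopdilis-ep-tri-le
1. f -> v, p -> b / _ Z: fires at position(s) 3: gobdiliseptrile
2. f -> v, p -> b, s -> z, t -> d / V _ V: fires at position(s) 8: gobdilizeptrile
surface: gobdilizeptrile

cell ASPECT=ne, GRD=pa, CLASS=pa:
underlying: gopdilis-por-mo-le
1. f -> v, p -> b / _ Z: fires at position(s) 3: gobdilispormole
2. f -> v, p -> b, s -> z, t -> d / V _ V: no change
surface: gobdilispormole


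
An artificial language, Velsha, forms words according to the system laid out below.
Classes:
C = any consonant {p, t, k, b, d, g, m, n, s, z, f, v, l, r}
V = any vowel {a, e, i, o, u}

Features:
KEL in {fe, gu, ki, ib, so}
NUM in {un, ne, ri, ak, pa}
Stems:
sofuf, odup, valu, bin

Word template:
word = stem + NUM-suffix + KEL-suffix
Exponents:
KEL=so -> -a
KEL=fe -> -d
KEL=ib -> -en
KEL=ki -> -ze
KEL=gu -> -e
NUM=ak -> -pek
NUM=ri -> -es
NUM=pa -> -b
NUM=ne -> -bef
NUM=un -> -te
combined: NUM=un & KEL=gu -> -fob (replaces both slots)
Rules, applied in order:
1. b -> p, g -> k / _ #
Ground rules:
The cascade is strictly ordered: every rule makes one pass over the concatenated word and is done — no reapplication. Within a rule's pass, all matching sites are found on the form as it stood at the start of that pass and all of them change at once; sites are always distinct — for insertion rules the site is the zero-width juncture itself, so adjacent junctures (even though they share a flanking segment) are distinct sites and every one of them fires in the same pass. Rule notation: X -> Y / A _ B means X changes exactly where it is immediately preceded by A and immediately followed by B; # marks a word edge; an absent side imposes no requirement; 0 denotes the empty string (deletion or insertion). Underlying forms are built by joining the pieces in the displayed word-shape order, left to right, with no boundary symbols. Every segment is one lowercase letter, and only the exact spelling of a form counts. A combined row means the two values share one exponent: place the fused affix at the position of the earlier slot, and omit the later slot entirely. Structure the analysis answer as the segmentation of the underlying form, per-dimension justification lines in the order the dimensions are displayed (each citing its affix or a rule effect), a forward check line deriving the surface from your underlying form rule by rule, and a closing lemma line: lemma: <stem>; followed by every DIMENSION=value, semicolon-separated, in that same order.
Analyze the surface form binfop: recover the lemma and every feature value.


underlying: bin-fob
KEL=gu - signalled by the combined affix row
NUM=un - signalled by the combined affix row
check: binfob -> binfop
lemma: bin; KEL=gu; NUM=un


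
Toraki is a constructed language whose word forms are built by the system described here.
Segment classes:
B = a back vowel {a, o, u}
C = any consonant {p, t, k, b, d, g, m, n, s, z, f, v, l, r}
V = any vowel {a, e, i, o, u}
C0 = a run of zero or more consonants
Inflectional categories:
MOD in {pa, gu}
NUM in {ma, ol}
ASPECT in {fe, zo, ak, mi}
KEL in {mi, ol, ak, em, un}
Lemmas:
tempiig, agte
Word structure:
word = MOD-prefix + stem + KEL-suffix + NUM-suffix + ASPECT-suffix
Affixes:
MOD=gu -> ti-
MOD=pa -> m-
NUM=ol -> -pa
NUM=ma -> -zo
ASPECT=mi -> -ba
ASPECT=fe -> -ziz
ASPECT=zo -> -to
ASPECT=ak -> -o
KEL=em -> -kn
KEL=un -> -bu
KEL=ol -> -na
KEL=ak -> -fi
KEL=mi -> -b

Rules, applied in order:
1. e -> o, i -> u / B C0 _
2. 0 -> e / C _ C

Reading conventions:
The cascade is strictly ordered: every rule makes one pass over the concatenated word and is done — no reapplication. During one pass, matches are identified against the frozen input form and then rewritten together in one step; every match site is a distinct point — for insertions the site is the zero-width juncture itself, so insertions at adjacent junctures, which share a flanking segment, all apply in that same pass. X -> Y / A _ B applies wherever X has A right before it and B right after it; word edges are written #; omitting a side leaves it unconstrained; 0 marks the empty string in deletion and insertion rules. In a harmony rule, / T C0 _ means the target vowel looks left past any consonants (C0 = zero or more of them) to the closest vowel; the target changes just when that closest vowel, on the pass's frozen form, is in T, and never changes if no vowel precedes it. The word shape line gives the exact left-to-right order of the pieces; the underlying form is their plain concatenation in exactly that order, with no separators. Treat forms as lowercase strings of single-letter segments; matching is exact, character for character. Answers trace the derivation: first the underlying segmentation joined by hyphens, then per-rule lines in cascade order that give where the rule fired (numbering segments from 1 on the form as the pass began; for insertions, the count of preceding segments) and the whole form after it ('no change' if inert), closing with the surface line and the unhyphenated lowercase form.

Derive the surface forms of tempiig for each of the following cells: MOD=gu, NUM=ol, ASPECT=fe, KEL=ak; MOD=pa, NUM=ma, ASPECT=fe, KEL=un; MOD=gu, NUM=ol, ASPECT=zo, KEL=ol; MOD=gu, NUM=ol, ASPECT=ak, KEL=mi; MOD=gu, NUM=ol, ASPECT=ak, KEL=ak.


cell MOD=gu, NUM=ol, ASPECT=fe, KEL=ak:
underlying: ti-tempiig-fi-pa-ziz
1. e -> o, i -> u / B C0 _: fires at position(s) 15: titempiigfipazuz
2. 0 -> e / C _ C: inserts after position(s) 5, 9: titemepiigefipazuz
surface: titemepiigefipazuz

cell MOD=pa, NUM=ma, ASPECT=fe, KEL=un:
underlying: m-tempiig-bu-zo-ziz
1. e -> o, i -> u / B C0 _: fires at position(s) 14: mtempiigbuzozuz
2. 0 -> e / C _ C: inserts after position(s) 1, 4, 8: metemepiigebuzozuz
surface: metemepiigebuzozuz

cell MOD=gu, NUM=ol, ASPECT=zo, KEL=ol:
underlying: ti-tempiig-na-pa-to
1. e -> o, i -> u / B C0 _: no change
2. 0 -> e / C _ C: inserts after position(s) 5, 9: titemepiigenapato
surface: titemepiigenapato

cell MOD=gu, NUM=ol, ASPECT=ak, KEL=mi:
underlying: ti-tempiig-b-pa-o
1. e -> o, i -> u / B C0 _: no change
2. 0 -> e / C _ C: inserts after position(s) 5, 9, 10: titemepiigebepao
surface: titemepiigebepao

cell MOD=gu, NUM=ol, ASPECT=ak, KEL=ak:
underlying: ti-tempiig-fi-pa-o
1. e -> o, i -> u / B C0 _: no change
2. 0 -> e / C _ C: inserts after position(s) 5, 9: titemepiigefipao
surface: titemepiigefipao


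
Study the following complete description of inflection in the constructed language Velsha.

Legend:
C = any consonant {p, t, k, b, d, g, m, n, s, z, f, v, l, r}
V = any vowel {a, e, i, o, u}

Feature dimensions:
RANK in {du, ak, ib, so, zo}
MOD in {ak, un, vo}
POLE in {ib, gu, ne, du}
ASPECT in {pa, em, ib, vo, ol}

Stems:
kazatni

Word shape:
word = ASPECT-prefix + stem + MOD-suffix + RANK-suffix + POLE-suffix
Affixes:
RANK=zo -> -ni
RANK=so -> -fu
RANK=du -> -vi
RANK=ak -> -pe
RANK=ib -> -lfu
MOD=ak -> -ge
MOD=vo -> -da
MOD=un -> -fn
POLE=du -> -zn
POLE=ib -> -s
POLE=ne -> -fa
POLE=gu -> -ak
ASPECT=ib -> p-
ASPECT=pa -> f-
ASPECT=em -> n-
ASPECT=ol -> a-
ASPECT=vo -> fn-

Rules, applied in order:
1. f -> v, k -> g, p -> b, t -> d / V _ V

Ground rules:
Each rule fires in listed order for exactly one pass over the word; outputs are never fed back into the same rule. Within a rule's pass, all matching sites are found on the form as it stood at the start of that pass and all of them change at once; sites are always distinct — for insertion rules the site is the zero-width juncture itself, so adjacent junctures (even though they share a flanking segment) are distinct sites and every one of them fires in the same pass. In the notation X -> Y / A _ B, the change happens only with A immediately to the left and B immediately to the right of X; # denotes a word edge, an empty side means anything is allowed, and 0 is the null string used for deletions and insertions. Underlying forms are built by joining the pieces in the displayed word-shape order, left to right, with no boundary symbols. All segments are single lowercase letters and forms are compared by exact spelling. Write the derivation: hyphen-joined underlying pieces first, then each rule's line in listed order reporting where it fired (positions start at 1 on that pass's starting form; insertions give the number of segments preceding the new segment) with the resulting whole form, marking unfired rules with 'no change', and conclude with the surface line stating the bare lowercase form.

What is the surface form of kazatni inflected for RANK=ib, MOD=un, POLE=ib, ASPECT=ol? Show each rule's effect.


underlying: a-kazatni-fn-lfu-s
1. f -> v, k -> g, p -> b, t -> d / V _ V: fires at position(s) 2: agazatnifnlfus
surface: agazatnifnlfus


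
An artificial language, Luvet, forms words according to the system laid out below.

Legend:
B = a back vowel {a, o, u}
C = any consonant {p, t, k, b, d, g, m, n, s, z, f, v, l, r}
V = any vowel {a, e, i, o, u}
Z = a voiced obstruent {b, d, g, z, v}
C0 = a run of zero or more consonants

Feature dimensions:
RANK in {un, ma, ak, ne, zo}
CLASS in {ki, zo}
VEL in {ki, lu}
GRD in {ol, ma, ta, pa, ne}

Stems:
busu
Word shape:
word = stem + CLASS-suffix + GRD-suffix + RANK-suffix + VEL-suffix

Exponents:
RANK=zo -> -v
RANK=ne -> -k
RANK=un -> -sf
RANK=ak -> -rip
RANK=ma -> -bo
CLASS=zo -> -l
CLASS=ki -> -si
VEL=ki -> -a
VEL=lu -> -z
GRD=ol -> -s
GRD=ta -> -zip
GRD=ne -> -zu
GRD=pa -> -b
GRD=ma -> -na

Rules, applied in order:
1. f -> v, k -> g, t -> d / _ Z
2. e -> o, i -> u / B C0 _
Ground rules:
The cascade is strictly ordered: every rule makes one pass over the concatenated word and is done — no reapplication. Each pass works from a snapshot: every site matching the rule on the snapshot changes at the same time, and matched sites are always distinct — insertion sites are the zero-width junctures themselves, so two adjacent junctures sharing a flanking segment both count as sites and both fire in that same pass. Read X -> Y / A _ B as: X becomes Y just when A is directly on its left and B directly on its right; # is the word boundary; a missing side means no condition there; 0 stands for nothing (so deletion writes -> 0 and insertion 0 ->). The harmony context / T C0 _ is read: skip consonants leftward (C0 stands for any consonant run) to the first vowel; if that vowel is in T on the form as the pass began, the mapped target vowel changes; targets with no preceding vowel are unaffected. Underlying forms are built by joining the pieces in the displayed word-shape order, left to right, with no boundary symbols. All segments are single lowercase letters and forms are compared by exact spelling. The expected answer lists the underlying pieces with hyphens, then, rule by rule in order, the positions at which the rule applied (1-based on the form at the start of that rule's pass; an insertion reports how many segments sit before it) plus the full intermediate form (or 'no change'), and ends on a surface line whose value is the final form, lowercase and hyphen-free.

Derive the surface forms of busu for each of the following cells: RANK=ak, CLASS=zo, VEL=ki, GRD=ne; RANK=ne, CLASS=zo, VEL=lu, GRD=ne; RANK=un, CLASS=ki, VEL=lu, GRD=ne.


cell RANK=ak, CLASS=zo, VEL=ki, GRD=ne:
underlying: busu-l-zu-rip-a
1. f -> v, k -> g, t -> d / _ Z: no change
2. e -> o, i -> u / B C0 _: fires at position(s) 9: busulzurupa
surface: busulzurupa

cell RANK=ne, CLASS=zo, VEL=lu, GRD=ne:
underlying: busu-l-zu-k-z
1. f -> v, k -> g, t -> d / _ Z: fires at position(s) 8: busulzugz
2. e -> o, i -> u / B C0 _: no change
surface: busulzugz

cell RANK=un, CLASS=ki, VEL=lu, GRD=ne:
underlying: busu-si-zu-sf-z
1. f -> v, k -> g, t -> d / _ Z: fires at position(s) 10: bususizusvz
2. e -> o, i -> u / B C0 _: fires at position(s) 6: bususuzusvz
surface: bususuzusvz


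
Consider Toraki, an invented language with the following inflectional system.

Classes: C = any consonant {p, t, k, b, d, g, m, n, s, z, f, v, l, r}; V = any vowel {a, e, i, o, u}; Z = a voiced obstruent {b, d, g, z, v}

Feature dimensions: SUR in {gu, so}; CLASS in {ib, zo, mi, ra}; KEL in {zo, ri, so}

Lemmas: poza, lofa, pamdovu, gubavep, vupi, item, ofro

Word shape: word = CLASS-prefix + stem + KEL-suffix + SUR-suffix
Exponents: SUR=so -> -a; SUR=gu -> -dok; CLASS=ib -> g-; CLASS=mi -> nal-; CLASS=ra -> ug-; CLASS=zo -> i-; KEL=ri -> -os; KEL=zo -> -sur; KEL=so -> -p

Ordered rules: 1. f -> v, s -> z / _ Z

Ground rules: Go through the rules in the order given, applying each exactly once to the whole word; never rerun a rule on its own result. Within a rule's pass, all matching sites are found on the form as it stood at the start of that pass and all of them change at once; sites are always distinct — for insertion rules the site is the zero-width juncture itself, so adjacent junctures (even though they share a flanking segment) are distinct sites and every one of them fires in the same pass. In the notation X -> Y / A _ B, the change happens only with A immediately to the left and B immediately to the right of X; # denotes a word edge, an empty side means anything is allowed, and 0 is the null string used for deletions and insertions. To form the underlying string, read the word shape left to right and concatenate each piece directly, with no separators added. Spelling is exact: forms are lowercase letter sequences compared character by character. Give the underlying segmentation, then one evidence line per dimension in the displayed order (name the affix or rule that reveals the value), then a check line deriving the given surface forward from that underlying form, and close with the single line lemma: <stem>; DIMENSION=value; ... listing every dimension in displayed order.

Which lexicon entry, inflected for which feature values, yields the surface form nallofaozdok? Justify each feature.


underlying: nal-lofa-os-dok
SUR=gu - signalled by the affix -dok
CLASS=mi - signalled by the affix nal-
KEL=ri - signalled by the affix -os
check: nallofaosdok -> nallofaozdok
lemma: lofa; SUR=gu; CLASS=mi; KEL=ri


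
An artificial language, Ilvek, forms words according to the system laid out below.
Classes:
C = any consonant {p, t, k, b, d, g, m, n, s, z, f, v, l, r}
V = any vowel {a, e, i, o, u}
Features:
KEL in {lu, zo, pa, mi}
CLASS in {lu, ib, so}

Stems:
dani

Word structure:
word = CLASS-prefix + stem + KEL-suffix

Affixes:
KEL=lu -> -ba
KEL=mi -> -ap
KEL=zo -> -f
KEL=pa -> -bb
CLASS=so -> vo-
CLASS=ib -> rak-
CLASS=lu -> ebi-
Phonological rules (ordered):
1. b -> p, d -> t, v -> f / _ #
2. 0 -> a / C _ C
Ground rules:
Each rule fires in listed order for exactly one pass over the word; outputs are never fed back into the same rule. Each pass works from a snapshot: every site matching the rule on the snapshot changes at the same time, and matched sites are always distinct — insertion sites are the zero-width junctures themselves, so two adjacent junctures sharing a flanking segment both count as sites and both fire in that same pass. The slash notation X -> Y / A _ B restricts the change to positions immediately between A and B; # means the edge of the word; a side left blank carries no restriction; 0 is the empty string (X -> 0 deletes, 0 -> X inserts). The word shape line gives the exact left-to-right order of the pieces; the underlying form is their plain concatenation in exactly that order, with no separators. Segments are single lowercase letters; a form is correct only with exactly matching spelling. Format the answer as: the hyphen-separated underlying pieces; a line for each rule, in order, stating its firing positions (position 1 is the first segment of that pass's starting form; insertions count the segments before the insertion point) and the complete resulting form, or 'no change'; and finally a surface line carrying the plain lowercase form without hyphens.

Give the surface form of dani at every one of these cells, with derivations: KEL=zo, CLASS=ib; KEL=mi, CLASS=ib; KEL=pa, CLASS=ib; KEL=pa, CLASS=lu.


cell KEL=zo, CLASS=ib:
underlying: rak-dani-f
1. b -> p, d -> t, v -> f / _ #: no change
2. 0 -> a / C _ C: inserts after position(s) 3: rakadanif
surface: rakadanif

cell KEL=mi, CLASS=ib:
underlying: rak-dani-ap
1. b -> p, d -> t, v -> f / _ #: no change
2. 0 -> a / C _ C: inserts after position(s) 3: rakadaniap
surface: rakadaniap

cell KEL=pa, CLASS=ib:
underlying: rak-dani-bb
1. b -> p, d -> t, v -> f / _ #: fires at position(s) 9: rakdanibp
2. 0 -> a / C _ C: inserts after position(s) 3, 8: rakadanibap
surface: rakadanibap

cell KEL=pa, CLASS=lu:
underlying: ebi-dani-bb
1. b -> p, d -> t, v -> f / _ #: fires at position(s) 9: ebidanibp
2. 0 -> a / C _ C: inserts after position(s) 8: ebidanibap
surface: ebidanibap


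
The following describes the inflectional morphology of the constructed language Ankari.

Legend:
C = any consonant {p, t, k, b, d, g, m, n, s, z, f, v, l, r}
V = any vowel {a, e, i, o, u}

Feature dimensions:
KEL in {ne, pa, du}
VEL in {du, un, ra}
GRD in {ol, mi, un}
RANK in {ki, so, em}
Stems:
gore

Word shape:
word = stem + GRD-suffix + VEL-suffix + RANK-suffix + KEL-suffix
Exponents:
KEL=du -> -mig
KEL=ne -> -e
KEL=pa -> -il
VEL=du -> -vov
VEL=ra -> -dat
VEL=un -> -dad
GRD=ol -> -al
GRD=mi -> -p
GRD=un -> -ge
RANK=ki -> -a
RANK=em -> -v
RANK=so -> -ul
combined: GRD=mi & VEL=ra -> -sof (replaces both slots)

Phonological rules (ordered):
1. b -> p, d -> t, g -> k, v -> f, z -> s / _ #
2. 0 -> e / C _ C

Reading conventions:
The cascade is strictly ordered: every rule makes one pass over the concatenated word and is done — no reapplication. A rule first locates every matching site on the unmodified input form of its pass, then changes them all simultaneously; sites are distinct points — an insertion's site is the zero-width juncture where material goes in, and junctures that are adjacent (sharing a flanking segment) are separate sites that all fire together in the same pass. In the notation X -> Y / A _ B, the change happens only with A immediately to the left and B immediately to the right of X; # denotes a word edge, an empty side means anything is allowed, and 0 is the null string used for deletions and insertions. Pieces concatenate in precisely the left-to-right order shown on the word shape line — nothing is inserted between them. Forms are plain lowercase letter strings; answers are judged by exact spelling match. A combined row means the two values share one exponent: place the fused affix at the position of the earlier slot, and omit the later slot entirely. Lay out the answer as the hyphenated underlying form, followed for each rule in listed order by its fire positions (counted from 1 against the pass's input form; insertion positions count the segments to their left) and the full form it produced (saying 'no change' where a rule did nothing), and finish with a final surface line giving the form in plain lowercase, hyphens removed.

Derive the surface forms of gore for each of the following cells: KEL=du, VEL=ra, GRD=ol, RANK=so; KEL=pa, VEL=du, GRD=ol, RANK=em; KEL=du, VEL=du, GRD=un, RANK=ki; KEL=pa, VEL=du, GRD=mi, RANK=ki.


cell KEL=du, VEL=ra, GRD=ol, RANK=so:
underlying: gore-al-dat-ul-mig
1. b -> p, d -> t, g -> k, v -> f, z -> s / _ #: fires at position(s) 14: gorealdatulmik
2. 0 -> e / C _ C: inserts after position(s) 6, 11: gorealedatulemik
surface: gorealedatulemik

cell KEL=pa, VEL=du, GRD=ol, RANK=em:
underlying: gore-al-vov-v-il
1. b -> p, d -> t, g -> k, v -> f, z -> s / _ #: no change
2. 0 -> e / C _ C: inserts after position(s) 6, 9: gorealevovevil
surface: gorealevovevil

cell KEL=du, VEL=du, GRD=un, RANK=ki:
underlying: gore-ge-vov-a-mig
1. b -> p, d -> t, g -> k, v -> f, z -> s / _ #: fires at position(s) 13: goregevovamik
2. 0 -> e / C _ C: no change
surface: goregevovamik

cell KEL=pa, VEL=du, GRD=mi, RANK=ki:
underlying: gore-p-vov-a-il
1. b -> p, d -> t, g -> k, v -> f, z -> s / _ #: no change
2. 0 -> e / C _ C: inserts after position(s) 5: gorepevovail
surface: gorepevovail


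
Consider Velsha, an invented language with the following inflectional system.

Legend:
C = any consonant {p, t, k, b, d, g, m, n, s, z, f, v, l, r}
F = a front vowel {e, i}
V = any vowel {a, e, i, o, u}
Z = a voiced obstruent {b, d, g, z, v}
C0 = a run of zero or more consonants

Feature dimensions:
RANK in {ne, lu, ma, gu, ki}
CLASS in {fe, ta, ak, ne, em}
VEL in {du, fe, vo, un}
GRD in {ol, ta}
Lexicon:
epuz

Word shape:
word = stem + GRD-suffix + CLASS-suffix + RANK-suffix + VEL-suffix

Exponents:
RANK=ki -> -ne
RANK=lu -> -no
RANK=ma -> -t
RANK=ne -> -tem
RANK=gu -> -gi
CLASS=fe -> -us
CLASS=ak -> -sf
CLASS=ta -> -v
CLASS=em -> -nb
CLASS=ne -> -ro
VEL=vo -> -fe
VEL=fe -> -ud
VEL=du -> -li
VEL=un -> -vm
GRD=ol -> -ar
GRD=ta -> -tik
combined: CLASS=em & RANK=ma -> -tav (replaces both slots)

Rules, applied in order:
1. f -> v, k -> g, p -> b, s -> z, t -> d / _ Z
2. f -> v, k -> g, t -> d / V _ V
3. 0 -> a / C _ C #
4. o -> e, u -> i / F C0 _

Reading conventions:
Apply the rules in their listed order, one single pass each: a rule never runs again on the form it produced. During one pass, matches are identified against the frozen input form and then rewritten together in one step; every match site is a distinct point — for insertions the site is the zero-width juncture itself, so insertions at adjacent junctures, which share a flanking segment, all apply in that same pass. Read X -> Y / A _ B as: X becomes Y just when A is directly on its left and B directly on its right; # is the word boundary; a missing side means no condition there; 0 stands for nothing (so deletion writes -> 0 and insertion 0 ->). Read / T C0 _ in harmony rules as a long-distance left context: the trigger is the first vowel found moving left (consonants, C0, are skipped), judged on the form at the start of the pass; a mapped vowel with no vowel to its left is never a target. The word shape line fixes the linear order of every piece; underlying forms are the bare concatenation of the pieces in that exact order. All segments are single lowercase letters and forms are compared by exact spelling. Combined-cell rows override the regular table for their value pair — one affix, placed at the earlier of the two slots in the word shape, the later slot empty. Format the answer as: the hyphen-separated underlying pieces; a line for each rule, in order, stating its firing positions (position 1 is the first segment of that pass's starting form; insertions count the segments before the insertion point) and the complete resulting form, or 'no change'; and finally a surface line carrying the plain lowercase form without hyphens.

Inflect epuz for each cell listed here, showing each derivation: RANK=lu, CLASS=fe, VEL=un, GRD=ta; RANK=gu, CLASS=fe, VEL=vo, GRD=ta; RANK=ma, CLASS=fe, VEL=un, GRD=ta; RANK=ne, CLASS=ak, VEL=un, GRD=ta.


cell RANK=lu, CLASS=fe, VEL=un, GRD=ta:
underlying: epuz-tik-us-no-vm
1. f -> v, k -> g, p -> b, s -> z, t -> d / _ Z: no change
2. f -> v, k -> g, t -> d / V _ V: fires at position(s) 7: epuztigusnovm
3. 0 -> a / C _ C #: inserts after position(s) 12: epuztigusnovam
4. o -> e, u -> i / F C0 _: fires at position(s) 3, 8: epiztigisnovam
surface: epiztigisnovam

cell RANK=gu, CLASS=fe, VEL=vo, GRD=ta:
underlying: epuz-tik-us-gi-fe
1. f -> v, k -> g, p -> b, s -> z, t -> d / _ Z: fires at position(s) 9: epuztikuzgife
2. f -> v, k -> g, t -> d / V _ V: fires at position(s) 7, 12: epuztiguzgive
3. 0 -> a / C _ C #: no change
4. o -> e, u -> i / F C0 _: fires at position(s) 3, 8: epiztigizgive
surface: epiztigizgive

cell RANK=ma, CLASS=fe, VEL=un, GRD=ta:
underlying: epuz-tik-us-t-vm
1. f -> v, k -> g, p -> b, s -> z, t -> d / _ Z: fires at position(s) 10: epuztikusdvm
2. f -> v, k -> g, t -> d / V _ V: fires at position(s) 7: epuztigusdvm
3. 0 -> a / C _ C #: inserts after position(s) 11: epuztigusdvam
4. o -> e, u -> i / F C0 _: fires at position(s) 3, 8: epiztigisdvam
surface: epiztigisdvam

cell RANK=ne, CLASS=ak, VEL=un, GRD=ta:
underlying: epuz-tik-sf-tem-vm
1. f -> v, k -> g, p -> b, s -> z, t -> d / _ Z: no change
2. f -> v, k -> g, t -> d / V _ V: no change
3. 0 -> a / C _ C #: inserts after position(s) 13: epuztiksftemvam
4. o -> e, u -> i / F C0 _: fires at position(s) 3: epiztiksftemvam
surface: epiztiksftemvam


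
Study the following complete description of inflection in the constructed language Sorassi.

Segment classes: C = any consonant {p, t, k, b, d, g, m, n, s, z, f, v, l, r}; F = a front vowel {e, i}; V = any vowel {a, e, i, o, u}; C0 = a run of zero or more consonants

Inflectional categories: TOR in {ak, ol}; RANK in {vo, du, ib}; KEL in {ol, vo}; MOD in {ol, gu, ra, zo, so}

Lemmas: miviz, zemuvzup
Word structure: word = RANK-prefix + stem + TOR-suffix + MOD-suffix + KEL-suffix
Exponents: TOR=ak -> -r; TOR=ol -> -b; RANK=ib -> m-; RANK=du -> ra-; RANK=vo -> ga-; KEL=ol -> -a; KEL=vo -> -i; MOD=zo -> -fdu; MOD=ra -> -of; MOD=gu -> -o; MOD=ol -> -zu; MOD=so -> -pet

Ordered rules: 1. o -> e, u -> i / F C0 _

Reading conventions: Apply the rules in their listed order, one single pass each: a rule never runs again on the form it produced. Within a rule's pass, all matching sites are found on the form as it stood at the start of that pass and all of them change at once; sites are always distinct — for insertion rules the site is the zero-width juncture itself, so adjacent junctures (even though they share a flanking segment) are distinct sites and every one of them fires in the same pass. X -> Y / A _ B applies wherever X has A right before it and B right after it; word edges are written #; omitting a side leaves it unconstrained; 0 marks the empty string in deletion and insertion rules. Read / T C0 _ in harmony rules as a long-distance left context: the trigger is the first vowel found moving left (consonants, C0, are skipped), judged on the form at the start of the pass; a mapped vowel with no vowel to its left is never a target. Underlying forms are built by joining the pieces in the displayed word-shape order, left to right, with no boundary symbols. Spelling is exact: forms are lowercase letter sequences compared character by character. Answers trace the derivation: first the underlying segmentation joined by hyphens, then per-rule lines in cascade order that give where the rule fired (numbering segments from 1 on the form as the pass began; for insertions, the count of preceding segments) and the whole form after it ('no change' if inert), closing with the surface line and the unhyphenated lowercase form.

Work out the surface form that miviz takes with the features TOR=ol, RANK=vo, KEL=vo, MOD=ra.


underlying: ga-miviz-b-of-i
1. o -> e, u -> i / F C0 _: fires at position(s) 9: gamivizbefi
surface: gamivizbefi


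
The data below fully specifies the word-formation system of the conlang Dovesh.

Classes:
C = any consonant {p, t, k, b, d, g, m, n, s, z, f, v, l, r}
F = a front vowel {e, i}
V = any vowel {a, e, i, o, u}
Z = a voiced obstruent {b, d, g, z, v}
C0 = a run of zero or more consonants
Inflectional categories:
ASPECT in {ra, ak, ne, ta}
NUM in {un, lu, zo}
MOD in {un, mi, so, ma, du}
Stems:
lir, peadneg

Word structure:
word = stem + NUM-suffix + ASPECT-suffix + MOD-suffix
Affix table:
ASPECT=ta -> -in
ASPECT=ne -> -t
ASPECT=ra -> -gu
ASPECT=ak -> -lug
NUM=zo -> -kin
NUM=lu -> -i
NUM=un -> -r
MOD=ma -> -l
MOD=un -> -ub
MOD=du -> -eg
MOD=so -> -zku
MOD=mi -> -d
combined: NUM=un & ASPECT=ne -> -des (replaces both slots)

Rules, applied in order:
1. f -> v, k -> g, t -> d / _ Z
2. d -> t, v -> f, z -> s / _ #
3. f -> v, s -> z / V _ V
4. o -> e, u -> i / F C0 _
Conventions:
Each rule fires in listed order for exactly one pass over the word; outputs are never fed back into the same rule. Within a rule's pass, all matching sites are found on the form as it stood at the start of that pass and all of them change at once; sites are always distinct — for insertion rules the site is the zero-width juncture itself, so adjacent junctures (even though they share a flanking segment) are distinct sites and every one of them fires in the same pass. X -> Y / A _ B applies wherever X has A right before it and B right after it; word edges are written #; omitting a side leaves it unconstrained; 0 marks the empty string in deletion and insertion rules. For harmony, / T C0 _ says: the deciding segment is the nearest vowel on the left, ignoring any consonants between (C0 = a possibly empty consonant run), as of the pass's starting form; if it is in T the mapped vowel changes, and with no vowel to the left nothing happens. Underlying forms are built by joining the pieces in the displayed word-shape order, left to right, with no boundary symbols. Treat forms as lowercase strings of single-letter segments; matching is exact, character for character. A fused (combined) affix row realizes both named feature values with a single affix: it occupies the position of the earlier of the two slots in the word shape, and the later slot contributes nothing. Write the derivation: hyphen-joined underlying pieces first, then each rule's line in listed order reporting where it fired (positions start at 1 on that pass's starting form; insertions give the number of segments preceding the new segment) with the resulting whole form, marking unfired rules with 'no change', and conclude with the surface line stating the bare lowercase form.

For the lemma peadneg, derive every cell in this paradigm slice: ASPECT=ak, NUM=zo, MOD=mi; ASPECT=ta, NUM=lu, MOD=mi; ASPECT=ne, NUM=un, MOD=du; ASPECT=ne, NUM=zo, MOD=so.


cell ASPECT=ak, NUM=zo, MOD=mi:
underlying: peadneg-kin-lug-d
1. f -> v, k -> g, t -> d / _ Z: no change
2. d -> t, v -> f, z -> s / _ #: fires at position(s) 14: peadnegkinlugt
3. f -> v, s -> z / V _ V: no change
4. o -> e, u -> i / F C0 _: fires at position(s) 12: peadnegkinligt
surface: peadnegkinligt

cell ASPECT=ta, NUM=lu, MOD=mi:
underlying: peadneg-i-in-d
1. f -> v, k -> g, t -> d / _ Z: no change
2. d -> t, v -> f, z -> s / _ #: fires at position(s) 11: peadnegiint
3. f -> v, s -> z / V _ V: no change
4. o -> e, u -> i / F C0 _: no change
surface: peadnegiint

cell ASPECT=ne, NUM=un, MOD=du:
underlying: peadneg-des-eg
1. f -> v, k -> g, t -> d / _ Z: no change
2. d -> t, v -> f, z -> s / _ #: no change
3. f -> v, s -> z / V _ V: fires at position(s) 10: peadnegdezeg
4. o -> e, u -> i / F C0 _: no change
surface: peadnegdezeg

cell ASPECT=ne, NUM=zo, MOD=so:
underlying: peadneg-kin-t-zku
1. f -> v, k -> g, t -> d / _ Z: fires at position(s) 11: peadnegkindzku
2. d -> t, v -> f, z -> s / _ #: no change
3. f -> v, s -> z / V _ V: no change
4. o -> e, u -> i / F C0 _: fires at position(s) 14: peadnegkindzki
surface: peadnegkindzki
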